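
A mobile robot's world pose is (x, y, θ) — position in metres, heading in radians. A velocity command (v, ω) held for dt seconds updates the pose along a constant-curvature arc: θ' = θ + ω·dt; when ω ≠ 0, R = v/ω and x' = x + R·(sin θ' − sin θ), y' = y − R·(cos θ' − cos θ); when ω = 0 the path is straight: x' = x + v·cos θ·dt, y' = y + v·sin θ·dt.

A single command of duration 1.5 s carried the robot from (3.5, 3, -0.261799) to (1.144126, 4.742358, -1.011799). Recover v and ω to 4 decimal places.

Δθ = -1.011799 − -0.261799 = -0.750000
ω = Δθ/dt = -0.750000/1.5 = -0.5000
R = Δx/(sin θ' − sin θ) = 4.0000
v = R·ω = 4.0000·-0.5000 = -2.0000

v = -2.0000, ω = -0.5000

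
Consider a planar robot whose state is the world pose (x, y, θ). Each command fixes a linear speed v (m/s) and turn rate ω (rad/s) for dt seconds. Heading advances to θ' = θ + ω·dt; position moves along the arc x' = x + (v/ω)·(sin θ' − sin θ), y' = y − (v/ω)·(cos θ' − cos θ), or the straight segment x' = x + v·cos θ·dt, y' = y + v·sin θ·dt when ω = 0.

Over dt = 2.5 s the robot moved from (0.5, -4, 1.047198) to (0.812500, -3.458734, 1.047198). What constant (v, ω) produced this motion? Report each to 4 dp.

v = 0.2500, ω = 0.0000

Δθ = 1.047198 − 1.047198 = 0.000000
ω = Δθ/dt = 0.000000/2.5 = 0.0000
ω = 0 → v = (Δx·cos θ + Δy·sin θ)/dt = 0.2500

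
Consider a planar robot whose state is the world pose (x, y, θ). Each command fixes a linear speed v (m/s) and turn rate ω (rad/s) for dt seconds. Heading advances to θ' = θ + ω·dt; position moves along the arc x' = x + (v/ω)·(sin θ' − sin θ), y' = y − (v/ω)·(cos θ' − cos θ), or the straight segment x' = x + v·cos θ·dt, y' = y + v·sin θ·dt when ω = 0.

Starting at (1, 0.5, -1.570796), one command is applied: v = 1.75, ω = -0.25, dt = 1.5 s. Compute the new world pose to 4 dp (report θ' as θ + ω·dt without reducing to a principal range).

(0.5136, -2.0639, -1.9458)

θ' = -1.5708 + -0.25·1.5 = -1.9458
R = v/ω = 1.75/-0.25 = -7.0000
x' = 1 + -7.0000·(sin -1.9458 − sin -1.5708) = 0.5136
y' = 0.5 − -7.0000·(cos -1.9458 − cos -1.5708) = -2.0639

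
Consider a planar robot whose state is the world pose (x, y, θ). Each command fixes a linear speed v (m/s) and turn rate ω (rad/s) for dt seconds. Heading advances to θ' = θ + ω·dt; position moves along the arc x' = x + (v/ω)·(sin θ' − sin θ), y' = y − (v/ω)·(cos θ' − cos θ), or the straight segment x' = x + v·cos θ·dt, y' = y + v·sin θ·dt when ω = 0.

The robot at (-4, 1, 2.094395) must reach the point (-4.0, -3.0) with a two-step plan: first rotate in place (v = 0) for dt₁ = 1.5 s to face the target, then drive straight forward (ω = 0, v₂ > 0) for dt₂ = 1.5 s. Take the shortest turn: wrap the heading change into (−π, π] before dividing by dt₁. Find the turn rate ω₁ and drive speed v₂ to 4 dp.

heading to target = atan2(-3−1, -4−-4) = -1.5708
Δθ = wrap(-1.5708 − 2.0944) = 2.6180; ω₁ = Δθ/dt₁ = 1.7453
distance = √((-4−-4)² + (-3−1)²) = 4.0000; v₂ = distance/dt₂ = 2.6667

ω₁ = 1.7453, v₂ = 2.6667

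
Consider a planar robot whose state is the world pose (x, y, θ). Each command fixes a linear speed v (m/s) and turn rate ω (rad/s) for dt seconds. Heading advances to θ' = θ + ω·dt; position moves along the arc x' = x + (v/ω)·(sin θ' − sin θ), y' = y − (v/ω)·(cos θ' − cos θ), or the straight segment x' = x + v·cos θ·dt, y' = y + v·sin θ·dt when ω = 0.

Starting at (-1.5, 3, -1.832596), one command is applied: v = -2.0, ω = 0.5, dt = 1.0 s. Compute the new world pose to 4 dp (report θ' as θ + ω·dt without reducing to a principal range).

(-1.4766, 4.9791, -1.3326)

θ' = -1.8326 + 0.5·1.0 = -1.3326
R = v/ω = -2.0/0.5 = -4.0000
x' = -1.5 + -4.0000·(sin -1.3326 − sin -1.8326) = -1.4766
y' = 3 − -4.0000·(cos -1.3326 − cos -1.8326) = 4.9791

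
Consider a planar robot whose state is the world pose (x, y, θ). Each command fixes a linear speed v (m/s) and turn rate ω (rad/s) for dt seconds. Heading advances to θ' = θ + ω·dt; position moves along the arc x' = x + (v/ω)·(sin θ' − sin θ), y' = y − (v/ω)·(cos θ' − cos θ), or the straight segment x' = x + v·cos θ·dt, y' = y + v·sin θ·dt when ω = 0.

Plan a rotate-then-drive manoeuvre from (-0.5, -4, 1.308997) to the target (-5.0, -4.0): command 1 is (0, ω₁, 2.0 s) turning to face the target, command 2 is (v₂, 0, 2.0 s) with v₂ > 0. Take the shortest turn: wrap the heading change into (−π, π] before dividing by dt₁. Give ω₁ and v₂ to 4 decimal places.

ω₁ = 0.9163, v₂ = 2.2500

heading to target = atan2(-4−-4, -5−-0.5) = 3.1416
Δθ = wrap(3.1416 − 1.3090) = 1.8326; ω₁ = Δθ/dt₁ = 0.9163
distance = √((-5−-0.5)² + (-4−-4)²) = 4.5000; v₂ = distance/dt₂ = 2.2500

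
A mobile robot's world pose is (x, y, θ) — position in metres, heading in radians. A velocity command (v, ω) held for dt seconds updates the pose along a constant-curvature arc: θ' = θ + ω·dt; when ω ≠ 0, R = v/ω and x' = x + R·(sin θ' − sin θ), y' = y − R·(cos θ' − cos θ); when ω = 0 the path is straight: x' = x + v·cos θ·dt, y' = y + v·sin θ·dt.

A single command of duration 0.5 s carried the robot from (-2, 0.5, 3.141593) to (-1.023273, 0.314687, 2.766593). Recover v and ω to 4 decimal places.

Δθ = 2.766593 − 3.141593 = -0.375000
ω = Δθ/dt = -0.375000/0.5 = -0.7500
R = Δx/(sin θ' − sin θ) = 2.6667
v = R·ω = 2.6667·-0.7500 = -2.0000

v = -2.0000, ω = -0.7500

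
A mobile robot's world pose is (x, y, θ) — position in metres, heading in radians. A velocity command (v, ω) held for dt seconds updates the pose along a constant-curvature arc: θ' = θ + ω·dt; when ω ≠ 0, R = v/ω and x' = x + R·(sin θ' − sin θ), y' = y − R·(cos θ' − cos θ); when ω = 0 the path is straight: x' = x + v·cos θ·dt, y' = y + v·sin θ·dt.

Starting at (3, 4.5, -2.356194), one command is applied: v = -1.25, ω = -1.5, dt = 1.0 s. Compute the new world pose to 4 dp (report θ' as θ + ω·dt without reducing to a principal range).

(4.1354, 4.5402, -3.8562)

θ' = -2.3562 + -1.5·1.0 = -3.8562
R = v/ω = -1.25/-1.5 = 0.8333
x' = 3 + 0.8333·(sin -3.8562 − sin -2.3562) = 4.1354
y' = 4.5 − 0.8333·(cos -3.8562 − cos -2.3562) = 4.5402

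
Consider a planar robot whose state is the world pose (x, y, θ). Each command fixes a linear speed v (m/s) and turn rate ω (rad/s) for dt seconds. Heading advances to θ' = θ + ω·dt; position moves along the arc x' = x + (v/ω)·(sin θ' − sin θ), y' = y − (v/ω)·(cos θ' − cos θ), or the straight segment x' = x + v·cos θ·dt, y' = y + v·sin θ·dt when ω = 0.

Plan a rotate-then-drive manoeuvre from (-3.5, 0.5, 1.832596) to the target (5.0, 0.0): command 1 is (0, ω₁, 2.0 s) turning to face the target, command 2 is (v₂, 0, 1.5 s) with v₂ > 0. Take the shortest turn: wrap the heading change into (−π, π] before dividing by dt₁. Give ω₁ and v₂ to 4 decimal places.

ω₁ = -0.9457, v₂ = 5.6765

heading to target = atan2(0−0.5, 5−-3.5) = -0.0588
Δθ = wrap(-0.0588 − 1.8326) = -1.8914; ω₁ = Δθ/dt₁ = -0.9457
distance = √((5−-3.5)² + (0−0.5)²) = 8.5147; v₂ = distance/dt₂ = 5.6765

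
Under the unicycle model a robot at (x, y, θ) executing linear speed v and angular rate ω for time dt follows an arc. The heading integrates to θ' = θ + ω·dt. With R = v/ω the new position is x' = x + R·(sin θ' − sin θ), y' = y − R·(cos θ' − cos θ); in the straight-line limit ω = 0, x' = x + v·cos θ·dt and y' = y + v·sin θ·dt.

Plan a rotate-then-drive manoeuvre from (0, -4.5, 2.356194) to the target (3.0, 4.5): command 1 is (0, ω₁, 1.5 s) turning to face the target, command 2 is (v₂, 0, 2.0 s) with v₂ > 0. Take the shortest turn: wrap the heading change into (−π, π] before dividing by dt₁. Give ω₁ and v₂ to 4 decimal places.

ω₁ = -0.7381, v₂ = 4.7434

heading to target = atan2(4.5−-4.5, 3−0) = 1.2490
Δθ = wrap(1.2490 − 2.3562) = -1.1071; ω₁ = Δθ/dt₁ = -0.7381
distance = √((3−0)² + (4.5−-4.5)²) = 9.4868; v₂ = distance/dt₂ = 4.7434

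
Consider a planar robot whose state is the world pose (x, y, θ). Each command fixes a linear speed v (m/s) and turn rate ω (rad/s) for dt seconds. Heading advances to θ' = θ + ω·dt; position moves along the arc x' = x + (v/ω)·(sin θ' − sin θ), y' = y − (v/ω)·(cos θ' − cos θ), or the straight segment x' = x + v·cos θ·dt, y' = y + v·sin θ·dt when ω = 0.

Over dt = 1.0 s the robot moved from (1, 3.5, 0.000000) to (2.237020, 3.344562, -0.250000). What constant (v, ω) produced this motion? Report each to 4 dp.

Δθ = -0.250000 − 0.000000 = -0.250000
ω = Δθ/dt = -0.250000/1.0 = -0.2500
R = Δx/(sin θ' − sin θ) = -5.0000
v = R·ω = -5.0000·-0.2500 = 1.2500

v = 1.2500, ω = -0.2500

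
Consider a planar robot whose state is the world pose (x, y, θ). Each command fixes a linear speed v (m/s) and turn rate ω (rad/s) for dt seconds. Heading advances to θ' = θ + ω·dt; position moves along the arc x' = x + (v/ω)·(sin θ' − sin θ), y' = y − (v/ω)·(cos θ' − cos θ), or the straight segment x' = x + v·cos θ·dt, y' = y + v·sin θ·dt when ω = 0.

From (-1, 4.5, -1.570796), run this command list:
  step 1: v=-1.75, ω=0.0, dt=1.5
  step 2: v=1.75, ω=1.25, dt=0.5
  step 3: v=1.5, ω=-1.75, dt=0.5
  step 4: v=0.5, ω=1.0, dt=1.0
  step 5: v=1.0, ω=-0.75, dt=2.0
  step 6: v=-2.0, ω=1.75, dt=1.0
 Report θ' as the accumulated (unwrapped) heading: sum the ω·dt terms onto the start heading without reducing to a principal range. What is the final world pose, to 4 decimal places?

step 1: θ'=-1.5708 (straight) → pose (-1.0000, 7.1250, -1.5708)
step 2: θ'=-0.9458 (R=1.4000) → pose (-0.7353, 6.3059, -0.9458)
step 3: θ'=-1.8208 (R=-0.8571) → pose (-0.6000, 5.5923, -1.8208)
step 4: θ'=-0.8208 (R=0.5000) → pose (-0.4814, 5.1278, -0.8208)
step 5: θ'=-2.3208 (R=-1.3333) → pose (-0.4814, 3.3101, -2.3208)
step 6: θ'=-0.5708 (R=-1.1429) → pose (-0.7001, 5.0508, -0.5708)

(-0.7001, 5.0508, -0.5708)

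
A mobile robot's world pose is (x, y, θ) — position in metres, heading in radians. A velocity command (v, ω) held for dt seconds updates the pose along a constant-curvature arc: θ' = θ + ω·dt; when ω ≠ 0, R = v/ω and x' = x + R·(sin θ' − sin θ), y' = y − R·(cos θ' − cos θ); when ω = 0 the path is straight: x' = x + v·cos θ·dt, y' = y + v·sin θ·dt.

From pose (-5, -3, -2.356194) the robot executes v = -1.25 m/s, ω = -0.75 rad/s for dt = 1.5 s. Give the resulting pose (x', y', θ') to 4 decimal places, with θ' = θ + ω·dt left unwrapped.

θ' = -2.3562 + -0.75·1.5 = -3.4812
R = v/ω = -1.25/-0.75 = 1.6667
x' = -5 + 1.6667·(sin -3.4812 − sin -2.3562) = -3.2663
y' = -3 − 1.6667·(cos -3.4812 − cos -2.3562) = -2.6070

(-3.2663, -2.6070, -3.4812)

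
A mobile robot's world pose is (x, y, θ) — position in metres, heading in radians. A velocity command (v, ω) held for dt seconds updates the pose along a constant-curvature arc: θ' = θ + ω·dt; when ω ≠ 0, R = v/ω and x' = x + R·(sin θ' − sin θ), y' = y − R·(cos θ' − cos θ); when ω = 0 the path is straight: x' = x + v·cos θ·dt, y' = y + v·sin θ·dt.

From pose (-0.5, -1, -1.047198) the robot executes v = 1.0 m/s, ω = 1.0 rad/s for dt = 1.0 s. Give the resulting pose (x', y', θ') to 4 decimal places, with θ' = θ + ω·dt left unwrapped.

θ' = -1.0472 + 1.0·1.0 = -0.0472
R = v/ω = 1.0/1.0 = 1.0000
x' = -0.5 + 1.0000·(sin -0.0472 − sin -1.0472) = 0.3188
y' = -1 − 1.0000·(cos -0.0472 − cos -1.0472) = -1.4989

(0.3188, -1.4989, -0.0472)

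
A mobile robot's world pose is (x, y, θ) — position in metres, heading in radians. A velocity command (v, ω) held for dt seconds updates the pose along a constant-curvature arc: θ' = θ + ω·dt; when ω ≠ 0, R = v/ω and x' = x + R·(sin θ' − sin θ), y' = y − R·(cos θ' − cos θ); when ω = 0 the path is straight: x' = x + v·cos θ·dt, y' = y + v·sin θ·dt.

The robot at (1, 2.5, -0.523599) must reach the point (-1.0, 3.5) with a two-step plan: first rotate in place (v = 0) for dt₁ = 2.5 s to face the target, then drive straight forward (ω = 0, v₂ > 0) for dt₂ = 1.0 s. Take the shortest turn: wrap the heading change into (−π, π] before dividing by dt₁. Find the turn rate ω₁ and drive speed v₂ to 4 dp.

heading to target = atan2(3.5−2.5, -1−1) = 2.6779
Δθ = wrap(2.6779 − -0.5236) = -3.0816; ω₁ = Δθ/dt₁ = -1.2327
distance = √((-1−1)² + (3.5−2.5)²) = 2.2361; v₂ = distance/dt₂ = 2.2361

ω₁ = -1.2327, v₂ = 2.2361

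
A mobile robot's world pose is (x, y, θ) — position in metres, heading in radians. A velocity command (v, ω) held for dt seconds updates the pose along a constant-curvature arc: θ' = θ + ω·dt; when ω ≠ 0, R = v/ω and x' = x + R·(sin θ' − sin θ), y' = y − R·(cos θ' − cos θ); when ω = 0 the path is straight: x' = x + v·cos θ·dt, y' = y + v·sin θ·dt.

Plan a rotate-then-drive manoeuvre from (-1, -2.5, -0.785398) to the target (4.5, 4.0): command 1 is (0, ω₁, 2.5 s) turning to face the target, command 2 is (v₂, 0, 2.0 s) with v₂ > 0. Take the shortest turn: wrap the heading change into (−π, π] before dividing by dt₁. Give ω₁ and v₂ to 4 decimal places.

heading to target = atan2(4−-2.5, 4.5−-1) = 0.8685
Δθ = wrap(0.8685 − -0.7854) = 1.6539; ω₁ = Δθ/dt₁ = 0.6616
distance = √((4.5−-1)² + (4−-2.5)²) = 8.5147; v₂ = distance/dt₂ = 4.2573

ω₁ = 0.6616, v₂ = 4.2573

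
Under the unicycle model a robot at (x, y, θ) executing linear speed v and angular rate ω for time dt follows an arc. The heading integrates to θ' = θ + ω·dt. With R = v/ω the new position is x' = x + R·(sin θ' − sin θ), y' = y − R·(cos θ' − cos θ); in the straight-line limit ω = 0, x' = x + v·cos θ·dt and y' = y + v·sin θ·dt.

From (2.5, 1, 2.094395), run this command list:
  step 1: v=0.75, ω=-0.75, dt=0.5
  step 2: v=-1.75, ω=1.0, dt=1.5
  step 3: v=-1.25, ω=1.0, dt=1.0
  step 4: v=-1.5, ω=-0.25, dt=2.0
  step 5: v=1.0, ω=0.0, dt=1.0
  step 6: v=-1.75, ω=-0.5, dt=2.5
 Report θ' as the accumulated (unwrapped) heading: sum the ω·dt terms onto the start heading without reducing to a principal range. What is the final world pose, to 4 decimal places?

(10.5096, 1.9679, 2.4694)

step 1: θ'=1.7194 (R=-1.0000) → pose (2.3770, 1.3519, 1.7194)
step 2: θ'=3.2194 (R=-1.7500) → pose (4.2438, -0.1337, 3.2194)
step 3: θ'=4.2194 (R=-1.2500) → pose (5.2478, 0.5210, 4.2194)
step 4: θ'=3.7194 (R=6.0000) → pose (7.2562, 2.7074, 3.7194)
step 5: θ'=3.7194 (straight) → pose (6.4185, 2.1612, 3.7194)
step 6: θ'=2.4694 (R=3.5000) → pose (10.5096, 1.9679, 2.4694)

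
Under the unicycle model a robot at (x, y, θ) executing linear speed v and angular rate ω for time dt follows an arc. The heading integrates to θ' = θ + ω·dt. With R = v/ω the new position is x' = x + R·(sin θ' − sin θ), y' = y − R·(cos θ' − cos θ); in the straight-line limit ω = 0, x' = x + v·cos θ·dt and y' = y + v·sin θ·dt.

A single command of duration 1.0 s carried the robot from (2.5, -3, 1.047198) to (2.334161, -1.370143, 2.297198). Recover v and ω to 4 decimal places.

Δθ = 2.297198 − 1.047198 = 1.250000
ω = Δθ/dt = 1.250000/1.0 = 1.2500
R = −Δy/(cos θ' − cos θ) = 1.4000
v = R·ω = 1.4000·1.2500 = 1.7500

v = 1.7500, ω = 1.2500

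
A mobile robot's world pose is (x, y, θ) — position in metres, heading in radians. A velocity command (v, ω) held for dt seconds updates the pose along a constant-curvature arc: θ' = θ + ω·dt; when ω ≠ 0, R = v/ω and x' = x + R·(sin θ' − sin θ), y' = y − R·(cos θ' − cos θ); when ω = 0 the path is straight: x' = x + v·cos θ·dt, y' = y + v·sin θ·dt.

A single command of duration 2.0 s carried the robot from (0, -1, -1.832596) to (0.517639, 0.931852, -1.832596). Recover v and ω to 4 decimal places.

Δθ = -1.832596 − -1.832596 = 0.000000
ω = Δθ/dt = 0.000000/2.0 = 0.0000
ω = 0 → v = (Δx·cos θ + Δy·sin θ)/dt = -1.0000

v = -1.0000, ω = 0.0000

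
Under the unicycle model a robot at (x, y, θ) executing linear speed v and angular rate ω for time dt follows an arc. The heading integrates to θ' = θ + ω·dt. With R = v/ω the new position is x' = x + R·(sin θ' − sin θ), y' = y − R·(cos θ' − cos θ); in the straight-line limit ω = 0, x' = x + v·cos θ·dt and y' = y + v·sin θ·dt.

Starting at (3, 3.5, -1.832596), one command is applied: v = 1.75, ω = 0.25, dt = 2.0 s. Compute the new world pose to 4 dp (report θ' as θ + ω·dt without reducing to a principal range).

θ' = -1.8326 + 0.25·2.0 = -1.3326
R = v/ω = 1.75/0.25 = 7.0000
x' = 3 + 7.0000·(sin -1.3326 − sin -1.8326) = 2.9591
y' = 3.5 − 7.0000·(cos -1.3326 − cos -1.8326) = 0.0366

(2.9591, 0.0366, -1.3326)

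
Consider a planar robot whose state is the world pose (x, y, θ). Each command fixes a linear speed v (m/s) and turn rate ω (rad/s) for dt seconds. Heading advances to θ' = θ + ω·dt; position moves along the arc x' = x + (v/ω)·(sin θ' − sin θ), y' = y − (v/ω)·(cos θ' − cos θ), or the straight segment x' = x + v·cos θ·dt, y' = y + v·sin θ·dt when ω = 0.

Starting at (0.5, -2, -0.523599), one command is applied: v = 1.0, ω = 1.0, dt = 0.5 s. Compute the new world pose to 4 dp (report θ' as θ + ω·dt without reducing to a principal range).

(0.9764, -2.1337, -0.0236)

θ' = -0.5236 + 1.0·0.5 = -0.0236
R = v/ω = 1.0/1.0 = 1.0000
x' = 0.5 + 1.0000·(sin -0.0236 − sin -0.5236) = 0.9764
y' = -2 − 1.0000·(cos -0.0236 − cos -0.5236) = -2.1337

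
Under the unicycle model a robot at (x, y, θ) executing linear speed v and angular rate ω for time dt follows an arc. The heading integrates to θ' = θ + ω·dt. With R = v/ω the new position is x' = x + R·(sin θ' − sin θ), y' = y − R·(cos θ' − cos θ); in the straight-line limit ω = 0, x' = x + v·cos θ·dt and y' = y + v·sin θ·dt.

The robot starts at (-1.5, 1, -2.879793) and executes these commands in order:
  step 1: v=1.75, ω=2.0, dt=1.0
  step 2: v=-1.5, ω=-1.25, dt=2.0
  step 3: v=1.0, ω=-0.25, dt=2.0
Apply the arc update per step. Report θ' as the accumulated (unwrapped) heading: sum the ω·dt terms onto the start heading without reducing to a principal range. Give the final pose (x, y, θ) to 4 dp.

step 1: θ'=-0.8798 (R=0.8750) → pose (-1.9478, -0.4028, -0.8798)
step 2: θ'=-3.3798 (R=1.2000) → pose (-0.7399, 1.5281, -3.3798)
step 3: θ'=-3.8798 (R=-4.0000) → pose (-2.4880, 2.4564, -3.8798)

(-2.4880, 2.4564, -3.8798)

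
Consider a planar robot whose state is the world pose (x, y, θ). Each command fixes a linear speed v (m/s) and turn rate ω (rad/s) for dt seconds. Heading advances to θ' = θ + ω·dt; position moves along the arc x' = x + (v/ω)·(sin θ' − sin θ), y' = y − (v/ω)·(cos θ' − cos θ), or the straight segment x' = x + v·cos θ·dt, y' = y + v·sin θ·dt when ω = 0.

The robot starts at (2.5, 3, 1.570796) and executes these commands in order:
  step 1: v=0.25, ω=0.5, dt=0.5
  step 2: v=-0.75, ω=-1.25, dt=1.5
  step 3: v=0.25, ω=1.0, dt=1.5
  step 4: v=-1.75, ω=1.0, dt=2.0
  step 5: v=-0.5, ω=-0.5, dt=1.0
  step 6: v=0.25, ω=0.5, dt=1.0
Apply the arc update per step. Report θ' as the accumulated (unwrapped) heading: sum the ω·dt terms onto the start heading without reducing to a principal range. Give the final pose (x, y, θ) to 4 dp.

(4.6398, 0.7202, 3.4458)

step 1: θ'=1.8208 (R=0.5000) → pose (2.4845, 3.1237, 1.8208)
step 2: θ'=-0.0542 (R=0.6000) → pose (1.8706, 2.3761, -0.0542)
step 3: θ'=1.4458 (R=0.2500) → pose (2.1322, 2.5946, 1.4458)
step 4: θ'=3.4458 (R=-1.7500) → pose (4.3927, 0.7068, 3.4458)
step 5: θ'=2.9458 (R=1.0000) → pose (4.8868, 0.7336, 2.9458)
step 6: θ'=3.4458 (R=0.5000) → pose (4.6398, 0.7202, 3.4458)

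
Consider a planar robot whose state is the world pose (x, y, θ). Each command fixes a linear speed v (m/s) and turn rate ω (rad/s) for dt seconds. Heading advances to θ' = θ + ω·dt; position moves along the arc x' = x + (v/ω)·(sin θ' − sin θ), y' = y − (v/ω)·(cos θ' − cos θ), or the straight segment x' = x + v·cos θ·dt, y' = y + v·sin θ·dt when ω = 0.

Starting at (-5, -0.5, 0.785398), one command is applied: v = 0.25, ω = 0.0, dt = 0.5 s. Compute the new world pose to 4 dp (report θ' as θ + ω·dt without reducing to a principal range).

(-4.9116, -0.4116, 0.7854)

θ' = 0.7854 + 0.0·0.5 = 0.7854
ω = 0 → straight: x' = -5 + 0.25·cos(0.7854)·0.5 = -4.9116
y' = -0.5 + 0.25·sin(0.7854)·0.5 = -0.4116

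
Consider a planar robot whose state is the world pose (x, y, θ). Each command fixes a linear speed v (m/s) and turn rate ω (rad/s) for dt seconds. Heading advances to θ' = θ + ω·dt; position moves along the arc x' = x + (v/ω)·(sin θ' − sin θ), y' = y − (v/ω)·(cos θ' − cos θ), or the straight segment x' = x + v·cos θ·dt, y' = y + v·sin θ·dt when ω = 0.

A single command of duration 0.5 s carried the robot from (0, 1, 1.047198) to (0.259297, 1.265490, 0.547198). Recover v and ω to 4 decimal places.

v = 0.7500, ω = -1.0000

Δθ = 0.547198 − 1.047198 = -0.500000
ω = Δθ/dt = -0.500000/0.5 = -1.0000
R = −Δy/(cos θ' − cos θ) = -0.7500
v = R·ω = -0.7500·-1.0000 = 0.7500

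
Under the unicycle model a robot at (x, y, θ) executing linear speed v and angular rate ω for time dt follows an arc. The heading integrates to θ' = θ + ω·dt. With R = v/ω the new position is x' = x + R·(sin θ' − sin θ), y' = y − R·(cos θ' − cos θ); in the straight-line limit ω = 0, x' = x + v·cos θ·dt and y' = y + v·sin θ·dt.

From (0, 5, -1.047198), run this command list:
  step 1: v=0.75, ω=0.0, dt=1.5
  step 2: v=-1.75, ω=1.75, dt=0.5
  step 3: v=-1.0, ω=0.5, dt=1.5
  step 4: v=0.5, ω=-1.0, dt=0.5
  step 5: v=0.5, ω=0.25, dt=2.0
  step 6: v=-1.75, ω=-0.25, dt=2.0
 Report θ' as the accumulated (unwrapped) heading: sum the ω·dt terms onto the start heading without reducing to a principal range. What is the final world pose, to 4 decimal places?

step 1: θ'=-1.0472 (straight) → pose (0.5625, 4.0257, -1.0472)
step 2: θ'=-0.1722 (R=-1.0000) → pose (-0.1322, 4.5109, -0.1722)
step 3: θ'=0.5778 (R=-2.0000) → pose (-1.5672, 4.2158, 0.5778)
step 4: θ'=0.0778 (R=-0.5000) → pose (-1.3330, 4.2955, 0.0778)
step 5: θ'=0.5778 (R=2.0000) → pose (-0.3961, 4.6141, 0.5778)
step 6: θ'=0.0778 (R=7.0000) → pose (-3.6753, 3.4989, 0.0778)

(-3.6753, 3.4989, 0.0778)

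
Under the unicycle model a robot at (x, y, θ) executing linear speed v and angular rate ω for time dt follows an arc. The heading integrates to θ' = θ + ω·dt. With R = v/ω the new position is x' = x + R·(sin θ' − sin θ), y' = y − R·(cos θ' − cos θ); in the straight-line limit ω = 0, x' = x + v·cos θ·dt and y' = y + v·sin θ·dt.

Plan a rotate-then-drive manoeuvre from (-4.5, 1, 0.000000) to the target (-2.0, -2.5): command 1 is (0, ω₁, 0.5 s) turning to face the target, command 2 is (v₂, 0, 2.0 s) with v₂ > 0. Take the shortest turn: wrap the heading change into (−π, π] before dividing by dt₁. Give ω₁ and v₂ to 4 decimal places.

heading to target = atan2(-2.5−1, -2−-4.5) = -0.9505
Δθ = wrap(-0.9505 − 0.0000) = -0.9505; ω₁ = Δθ/dt₁ = -1.9011
distance = √((-2−-4.5)² + (-2.5−1)²) = 4.3012; v₂ = distance/dt₂ = 2.1506

ω₁ = -1.9011, v₂ = 2.1506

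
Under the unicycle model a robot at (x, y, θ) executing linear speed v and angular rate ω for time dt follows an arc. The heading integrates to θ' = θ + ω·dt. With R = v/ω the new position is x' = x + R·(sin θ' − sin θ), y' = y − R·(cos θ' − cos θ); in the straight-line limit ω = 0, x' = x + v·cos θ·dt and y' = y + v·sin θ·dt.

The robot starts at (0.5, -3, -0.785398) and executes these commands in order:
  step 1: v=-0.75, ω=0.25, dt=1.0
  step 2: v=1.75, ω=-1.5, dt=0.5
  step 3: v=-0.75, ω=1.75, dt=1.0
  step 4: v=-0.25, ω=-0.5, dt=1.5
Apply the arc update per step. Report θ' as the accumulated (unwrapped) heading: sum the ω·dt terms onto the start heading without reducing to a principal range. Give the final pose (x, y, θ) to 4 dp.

(-0.5346, -2.9864, -0.2854)

step 1: θ'=-0.5354 (R=-3.0000) → pose (-0.0908, -2.5411, -0.5354)
step 2: θ'=-1.2854 (R=-1.1667) → pose (0.4335, -3.2161, -1.2854)
step 3: θ'=0.4646 (R=-0.4286) → pose (-0.1698, -2.9536, 0.4646)
step 4: θ'=-0.2854 (R=0.5000) → pose (-0.5346, -2.9864, -0.2854)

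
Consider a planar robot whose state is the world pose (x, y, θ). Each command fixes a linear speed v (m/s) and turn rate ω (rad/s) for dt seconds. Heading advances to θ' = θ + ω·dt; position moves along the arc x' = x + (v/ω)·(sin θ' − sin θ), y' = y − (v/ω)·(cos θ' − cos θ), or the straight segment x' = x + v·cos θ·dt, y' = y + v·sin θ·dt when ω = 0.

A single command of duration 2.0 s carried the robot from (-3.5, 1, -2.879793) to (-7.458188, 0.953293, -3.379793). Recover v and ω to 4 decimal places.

v = 2.0000, ω = -0.2500

Δθ = -3.379793 − -2.879793 = -0.500000
ω = Δθ/dt = -0.500000/2.0 = -0.2500
R = Δx/(sin θ' − sin θ) = -8.0000
v = R·ω = -8.0000·-0.2500 = 2.0000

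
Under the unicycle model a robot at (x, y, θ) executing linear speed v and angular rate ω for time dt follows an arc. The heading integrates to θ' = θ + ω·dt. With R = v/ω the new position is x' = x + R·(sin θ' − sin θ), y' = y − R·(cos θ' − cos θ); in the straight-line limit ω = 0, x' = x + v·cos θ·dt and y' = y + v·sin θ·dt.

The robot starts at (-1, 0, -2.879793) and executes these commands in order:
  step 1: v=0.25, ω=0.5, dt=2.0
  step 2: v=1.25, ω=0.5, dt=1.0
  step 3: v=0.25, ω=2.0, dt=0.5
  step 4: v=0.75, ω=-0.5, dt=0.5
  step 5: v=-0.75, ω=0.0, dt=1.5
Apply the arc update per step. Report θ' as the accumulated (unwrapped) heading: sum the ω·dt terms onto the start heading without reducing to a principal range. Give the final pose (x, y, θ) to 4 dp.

step 1: θ'=-1.8798 (R=0.5000) → pose (-1.3469, -0.3309, -1.8798)
step 2: θ'=-1.3798 (R=2.5000) → pose (-1.4198, -1.5658, -1.3798)
step 3: θ'=-0.3798 (R=0.1250) → pose (-1.3435, -1.6581, -0.3798)
step 4: θ'=-0.6298 (R=-1.5000) → pose (-1.0161, -1.8390, -0.6298)
step 5: θ'=-0.6298 (straight) → pose (-1.9253, -1.1764, -0.6298)

(-1.9253, -1.1764, -0.6298)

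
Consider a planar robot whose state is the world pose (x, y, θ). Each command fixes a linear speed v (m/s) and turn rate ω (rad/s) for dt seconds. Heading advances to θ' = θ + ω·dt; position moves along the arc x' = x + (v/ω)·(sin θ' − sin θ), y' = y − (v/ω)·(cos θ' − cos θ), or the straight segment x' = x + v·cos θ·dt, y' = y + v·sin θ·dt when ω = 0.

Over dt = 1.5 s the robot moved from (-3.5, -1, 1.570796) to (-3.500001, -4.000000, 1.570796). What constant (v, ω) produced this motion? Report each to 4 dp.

v = -2.0000, ω = 0.0000

Δθ = 1.570796 − 1.570796 = 0.000000
ω = Δθ/dt = 0.000000/1.5 = 0.0000
ω = 0 → v = (Δx·cos θ + Δy·sin θ)/dt = -2.0000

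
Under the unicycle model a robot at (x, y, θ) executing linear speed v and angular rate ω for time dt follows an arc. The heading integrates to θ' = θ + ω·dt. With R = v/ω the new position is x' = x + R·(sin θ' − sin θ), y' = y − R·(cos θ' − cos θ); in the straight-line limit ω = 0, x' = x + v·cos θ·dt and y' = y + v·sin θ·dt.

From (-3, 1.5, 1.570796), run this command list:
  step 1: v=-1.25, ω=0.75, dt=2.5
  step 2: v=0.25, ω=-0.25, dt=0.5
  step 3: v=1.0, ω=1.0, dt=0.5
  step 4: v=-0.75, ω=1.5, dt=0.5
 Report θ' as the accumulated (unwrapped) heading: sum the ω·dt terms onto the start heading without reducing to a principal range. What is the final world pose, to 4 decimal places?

(-1.2244, -0.0075, 4.5708)

step 1: θ'=3.4458 (R=-1.6667) → pose (-0.8341, -0.0901, 3.4458)
step 2: θ'=3.3208 (R=-1.0000) → pose (-0.9554, -0.1200, 3.3208)
step 3: θ'=3.8208 (R=1.0000) → pose (-1.4053, -0.3260, 3.8208)
step 4: θ'=4.5708 (R=-0.5000) → pose (-1.2244, -0.0075, 4.5708)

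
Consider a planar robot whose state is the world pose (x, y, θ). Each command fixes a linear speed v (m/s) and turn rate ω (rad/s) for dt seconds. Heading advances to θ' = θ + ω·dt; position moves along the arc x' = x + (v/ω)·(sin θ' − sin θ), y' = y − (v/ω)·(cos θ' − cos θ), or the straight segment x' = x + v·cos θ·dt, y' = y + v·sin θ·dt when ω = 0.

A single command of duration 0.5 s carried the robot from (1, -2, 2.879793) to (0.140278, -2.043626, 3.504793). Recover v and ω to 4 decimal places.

v = 1.7500, ω = 1.2500

Δθ = 3.504793 − 2.879793 = 0.625000
ω = Δθ/dt = 0.625000/0.5 = 1.2500
R = Δx/(sin θ' − sin θ) = 1.4000
v = R·ω = 1.4000·1.2500 = 1.7500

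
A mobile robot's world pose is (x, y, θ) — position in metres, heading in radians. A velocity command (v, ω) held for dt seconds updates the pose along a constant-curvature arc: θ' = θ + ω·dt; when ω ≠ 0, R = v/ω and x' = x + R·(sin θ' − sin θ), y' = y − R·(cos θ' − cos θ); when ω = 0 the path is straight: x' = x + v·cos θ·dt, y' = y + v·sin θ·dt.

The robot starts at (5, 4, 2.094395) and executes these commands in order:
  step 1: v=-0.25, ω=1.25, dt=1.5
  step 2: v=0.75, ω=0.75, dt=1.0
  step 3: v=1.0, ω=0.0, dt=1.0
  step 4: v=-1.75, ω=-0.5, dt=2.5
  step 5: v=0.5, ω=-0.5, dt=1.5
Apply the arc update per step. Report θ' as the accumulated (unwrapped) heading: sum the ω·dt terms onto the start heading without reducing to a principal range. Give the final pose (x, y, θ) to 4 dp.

(6.7053, 5.6539, 2.7194)

step 1: θ'=3.9694 (R=-0.2000) → pose (5.3205, 3.9647, 3.9694)
step 2: θ'=4.7194 (R=1.0000) → pose (5.0570, 3.2812, 4.7194)
step 3: θ'=4.7194 (straight) → pose (5.0640, 2.2812, 4.7194)
step 4: θ'=3.4694 (R=3.5000) → pose (7.4370, 5.6194, 3.4694)
step 5: θ'=2.7194 (R=-1.0000) → pose (6.7053, 5.6539, 2.7194)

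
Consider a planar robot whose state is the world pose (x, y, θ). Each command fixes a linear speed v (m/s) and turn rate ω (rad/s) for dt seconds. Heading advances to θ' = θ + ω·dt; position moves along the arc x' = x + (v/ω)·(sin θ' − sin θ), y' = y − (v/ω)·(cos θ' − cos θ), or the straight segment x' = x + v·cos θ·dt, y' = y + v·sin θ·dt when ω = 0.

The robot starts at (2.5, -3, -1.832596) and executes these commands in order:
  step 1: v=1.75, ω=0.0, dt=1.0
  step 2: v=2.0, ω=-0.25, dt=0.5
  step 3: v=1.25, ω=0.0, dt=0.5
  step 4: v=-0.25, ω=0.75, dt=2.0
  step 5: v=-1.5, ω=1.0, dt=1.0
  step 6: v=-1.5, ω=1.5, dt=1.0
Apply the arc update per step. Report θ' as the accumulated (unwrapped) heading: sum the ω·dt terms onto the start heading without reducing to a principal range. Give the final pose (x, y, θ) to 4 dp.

step 1: θ'=-1.8326 (straight) → pose (2.0471, -4.6904, -1.8326)
step 2: θ'=-1.9576 (R=-8.0000) → pose (1.7286, -5.6376, -1.9576)
step 3: θ'=-1.9576 (straight) → pose (1.4929, -6.2165, -1.9576)
step 4: θ'=-0.4576 (R=-0.3333) → pose (1.3314, -5.7917, -0.4576)
step 5: θ'=0.5424 (R=-1.5000) → pose (-0.1056, -5.8526, 0.5424)
step 6: θ'=2.0424 (R=-1.0000) → pose (-0.4802, -7.1634, 2.0424)

(-0.4802, -7.1634, 2.0424)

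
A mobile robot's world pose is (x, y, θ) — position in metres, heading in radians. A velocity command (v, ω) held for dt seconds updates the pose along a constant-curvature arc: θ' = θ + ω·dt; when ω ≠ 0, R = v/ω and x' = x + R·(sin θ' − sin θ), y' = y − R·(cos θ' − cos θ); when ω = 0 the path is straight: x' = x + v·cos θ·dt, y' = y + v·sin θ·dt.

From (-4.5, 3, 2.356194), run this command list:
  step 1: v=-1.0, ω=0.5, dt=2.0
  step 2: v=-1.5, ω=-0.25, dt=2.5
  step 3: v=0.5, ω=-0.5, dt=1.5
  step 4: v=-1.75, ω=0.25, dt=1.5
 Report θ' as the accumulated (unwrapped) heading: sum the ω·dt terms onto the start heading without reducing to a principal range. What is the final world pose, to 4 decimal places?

step 1: θ'=3.3562 (R=-2.0000) → pose (-2.6599, 2.4601, 3.3562)
step 2: θ'=2.7312 (R=6.0000) → pose (1.0117, 2.0995, 2.7312)
step 3: θ'=1.9812 (R=-1.0000) → pose (0.4937, 2.6175, 1.9812)
step 4: θ'=2.3562 (R=-7.0000) → pose (1.9627, 0.4606, 2.3562)

(1.9627, 0.4606, 2.3562)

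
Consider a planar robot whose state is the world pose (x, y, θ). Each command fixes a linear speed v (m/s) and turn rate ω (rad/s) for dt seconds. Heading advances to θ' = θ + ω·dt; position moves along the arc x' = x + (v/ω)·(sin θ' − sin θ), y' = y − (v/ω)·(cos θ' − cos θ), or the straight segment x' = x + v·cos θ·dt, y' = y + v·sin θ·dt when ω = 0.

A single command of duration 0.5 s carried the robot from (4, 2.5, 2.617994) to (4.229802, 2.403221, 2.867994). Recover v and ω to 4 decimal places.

v = -0.5000, ω = 0.5000

Δθ = 2.867994 − 2.617994 = 0.250000
ω = Δθ/dt = 0.250000/0.5 = 0.5000
R = Δx/(sin θ' − sin θ) = -1.0000
v = R·ω = -1.0000·0.5000 = -0.5000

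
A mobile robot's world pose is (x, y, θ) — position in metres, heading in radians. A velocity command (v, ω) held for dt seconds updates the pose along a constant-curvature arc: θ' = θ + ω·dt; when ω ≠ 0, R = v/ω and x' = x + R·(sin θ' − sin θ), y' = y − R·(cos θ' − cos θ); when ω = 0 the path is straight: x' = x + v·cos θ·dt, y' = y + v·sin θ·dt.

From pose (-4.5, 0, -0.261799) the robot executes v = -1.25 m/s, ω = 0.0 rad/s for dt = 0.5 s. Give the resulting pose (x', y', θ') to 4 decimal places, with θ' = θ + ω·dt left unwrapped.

θ' = -0.2618 + 0.0·0.5 = -0.2618
ω = 0 → straight: x' = -4.5 + -1.25·cos(-0.2618)·0.5 = -5.1037
y' = 0 + -1.25·sin(-0.2618)·0.5 = 0.1618

(-5.1037, 0.1618, -0.2618)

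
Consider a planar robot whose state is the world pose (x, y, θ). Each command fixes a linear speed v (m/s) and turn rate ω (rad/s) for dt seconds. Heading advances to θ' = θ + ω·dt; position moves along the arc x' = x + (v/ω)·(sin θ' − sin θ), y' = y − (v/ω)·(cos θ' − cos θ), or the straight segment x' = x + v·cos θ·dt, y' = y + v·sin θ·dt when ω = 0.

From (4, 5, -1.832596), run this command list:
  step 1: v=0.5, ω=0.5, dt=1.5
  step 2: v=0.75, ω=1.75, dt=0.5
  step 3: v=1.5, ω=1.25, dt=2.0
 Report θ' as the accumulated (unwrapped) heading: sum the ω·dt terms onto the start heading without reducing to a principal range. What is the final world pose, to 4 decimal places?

step 1: θ'=-1.0826 (R=1.0000) → pose (4.0827, 4.2721, -1.0826)
step 2: θ'=-0.2076 (R=0.4286) → pose (4.3729, 4.0538, -0.2076)
step 3: θ'=2.2924 (R=1.2000) → pose (5.5211, 6.0207, 2.2924)

(5.5211, 6.0207, 2.2924)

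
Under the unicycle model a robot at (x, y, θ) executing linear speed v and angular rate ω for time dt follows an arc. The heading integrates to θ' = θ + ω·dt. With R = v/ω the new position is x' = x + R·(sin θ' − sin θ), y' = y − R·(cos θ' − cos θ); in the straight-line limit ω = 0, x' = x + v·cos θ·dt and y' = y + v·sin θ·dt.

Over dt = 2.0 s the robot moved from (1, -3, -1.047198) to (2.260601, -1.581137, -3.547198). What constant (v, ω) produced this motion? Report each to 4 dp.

v = -1.2500, ω = -1.2500

Δθ = -3.547198 − -1.047198 = -2.500000
ω = Δθ/dt = -2.500000/2.0 = -1.2500
R = −Δy/(cos θ' − cos θ) = 1.0000
v = R·ω = 1.0000·-1.2500 = -1.2500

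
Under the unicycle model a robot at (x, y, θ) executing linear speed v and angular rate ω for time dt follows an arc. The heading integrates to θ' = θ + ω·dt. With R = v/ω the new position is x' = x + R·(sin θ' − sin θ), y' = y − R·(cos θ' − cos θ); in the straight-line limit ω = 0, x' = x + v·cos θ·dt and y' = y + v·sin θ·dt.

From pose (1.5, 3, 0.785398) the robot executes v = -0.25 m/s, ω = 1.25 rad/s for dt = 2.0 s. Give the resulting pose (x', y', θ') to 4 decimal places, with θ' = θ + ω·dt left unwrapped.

θ' = 0.7854 + 1.25·2.0 = 3.2854
R = v/ω = -0.25/1.25 = -0.2000
x' = 1.5 + -0.2000·(sin 3.2854 − sin 0.7854) = 1.6701
y' = 3 − -0.2000·(cos 3.2854 − cos 0.7854) = 2.6606

(1.6701, 2.6606, 3.2854)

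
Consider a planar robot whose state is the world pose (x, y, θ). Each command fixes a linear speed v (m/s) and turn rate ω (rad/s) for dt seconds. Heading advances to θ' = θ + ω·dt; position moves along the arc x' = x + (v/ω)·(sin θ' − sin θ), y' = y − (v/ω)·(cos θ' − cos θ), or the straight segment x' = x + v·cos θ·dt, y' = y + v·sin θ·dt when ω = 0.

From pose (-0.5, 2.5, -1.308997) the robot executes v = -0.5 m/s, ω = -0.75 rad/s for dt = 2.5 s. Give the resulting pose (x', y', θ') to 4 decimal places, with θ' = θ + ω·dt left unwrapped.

(0.1722, 3.3386, -3.1840)

θ' = -1.3090 + -0.75·2.5 = -3.1840
R = v/ω = -0.5/-0.75 = 0.6667
x' = -0.5 + 0.6667·(sin -3.1840 − sin -1.3090) = 0.1722
y' = 2.5 − 0.6667·(cos -3.1840 − cos -1.3090) = 3.3386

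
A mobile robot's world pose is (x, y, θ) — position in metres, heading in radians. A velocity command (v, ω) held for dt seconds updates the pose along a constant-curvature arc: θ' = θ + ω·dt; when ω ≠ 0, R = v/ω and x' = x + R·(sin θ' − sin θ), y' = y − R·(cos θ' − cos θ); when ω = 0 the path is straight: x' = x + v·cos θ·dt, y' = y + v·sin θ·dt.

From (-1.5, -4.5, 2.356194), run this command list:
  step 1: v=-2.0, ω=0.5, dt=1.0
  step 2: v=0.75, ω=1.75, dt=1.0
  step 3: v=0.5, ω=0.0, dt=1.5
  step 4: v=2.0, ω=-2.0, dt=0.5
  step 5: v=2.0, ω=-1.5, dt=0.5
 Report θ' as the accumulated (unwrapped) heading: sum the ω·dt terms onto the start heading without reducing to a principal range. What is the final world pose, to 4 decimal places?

step 1: θ'=2.8562 (R=-4.0000) → pose (0.2023, -5.5098, 2.8562)
step 2: θ'=4.6062 (R=0.4286) → pose (-0.3445, -5.8756, 4.6062)
step 3: θ'=4.6062 (straight) → pose (-0.4240, -6.6214, 4.6062)
step 4: θ'=3.6062 (R=-1.0000) → pose (-0.9703, -7.4094, 3.6062)
step 5: θ'=2.8562 (R=-1.3333) → pose (-1.9432, -7.4968, 2.8562)

(-1.9432, -7.4968, 2.8562)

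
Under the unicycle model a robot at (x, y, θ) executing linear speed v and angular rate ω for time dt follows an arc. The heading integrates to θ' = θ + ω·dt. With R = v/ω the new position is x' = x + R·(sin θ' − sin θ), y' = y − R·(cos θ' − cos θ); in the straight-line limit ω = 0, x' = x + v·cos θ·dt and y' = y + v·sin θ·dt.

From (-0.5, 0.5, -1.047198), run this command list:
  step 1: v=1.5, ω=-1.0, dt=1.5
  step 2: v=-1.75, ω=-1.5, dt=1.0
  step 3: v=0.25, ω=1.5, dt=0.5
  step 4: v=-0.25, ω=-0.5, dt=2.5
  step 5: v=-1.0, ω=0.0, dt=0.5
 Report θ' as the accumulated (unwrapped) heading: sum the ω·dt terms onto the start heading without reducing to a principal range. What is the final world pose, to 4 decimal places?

step 1: θ'=-2.5472 (R=-1.5000) → pose (-0.9590, -1.4927, -2.5472)
step 2: θ'=-4.0472 (R=1.1667) → pose (0.6122, -1.7392, -4.0472)
step 3: θ'=-3.2972 (R=0.1667) → pose (0.5069, -1.6774, -3.2972)
step 4: θ'=-4.5472 (R=0.5000) → pose (0.9226, -2.0892, -4.5472)
step 5: θ'=-4.5472 (straight) → pose (1.0049, -2.5824, -4.5472)

(1.0049, -2.5824, -4.5472)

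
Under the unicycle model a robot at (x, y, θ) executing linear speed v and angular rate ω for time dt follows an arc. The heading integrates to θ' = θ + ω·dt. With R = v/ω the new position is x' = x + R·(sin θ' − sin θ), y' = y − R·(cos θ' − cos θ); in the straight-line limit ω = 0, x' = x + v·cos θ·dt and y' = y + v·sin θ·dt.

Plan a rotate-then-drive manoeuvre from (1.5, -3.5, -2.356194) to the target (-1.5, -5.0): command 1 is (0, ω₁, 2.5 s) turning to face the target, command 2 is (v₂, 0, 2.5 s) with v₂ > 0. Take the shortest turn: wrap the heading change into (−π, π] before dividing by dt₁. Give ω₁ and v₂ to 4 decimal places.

ω₁ = -0.1287, v₂ = 1.3416

heading to target = atan2(-5−-3.5, -1.5−1.5) = -2.6779
Δθ = wrap(-2.6779 − -2.3562) = -0.3218; ω₁ = Δθ/dt₁ = -0.1287
distance = √((-1.5−1.5)² + (-5−-3.5)²) = 3.3541; v₂ = distance/dt₂ = 1.3416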